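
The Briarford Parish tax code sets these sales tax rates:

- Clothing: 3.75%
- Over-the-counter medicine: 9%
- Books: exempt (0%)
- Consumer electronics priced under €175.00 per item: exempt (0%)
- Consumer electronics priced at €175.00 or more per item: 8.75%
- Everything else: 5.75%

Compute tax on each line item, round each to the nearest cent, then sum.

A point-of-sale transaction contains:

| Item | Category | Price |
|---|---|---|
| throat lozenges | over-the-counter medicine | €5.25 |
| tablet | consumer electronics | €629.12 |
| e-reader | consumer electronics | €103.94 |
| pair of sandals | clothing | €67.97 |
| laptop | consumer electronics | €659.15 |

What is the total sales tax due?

Throat lozenges €5.25: over-the-counter medicine → 9% → €0.47
Tablet €629.12: consumer electronics, €175.00 or more → 8.75% → €55.05
E-reader €103.94: consumer electronics, under €175.00 → 0% → €0.00
Pair of sandals €67.97: clothing → 3.75% → €2.55
Laptop €659.15: consumer electronics, €175.00 or more → 8.75% → €57.68
Total tax = €0.47 + €55.05 + €2.55 + €57.68 = €115.75

€115.75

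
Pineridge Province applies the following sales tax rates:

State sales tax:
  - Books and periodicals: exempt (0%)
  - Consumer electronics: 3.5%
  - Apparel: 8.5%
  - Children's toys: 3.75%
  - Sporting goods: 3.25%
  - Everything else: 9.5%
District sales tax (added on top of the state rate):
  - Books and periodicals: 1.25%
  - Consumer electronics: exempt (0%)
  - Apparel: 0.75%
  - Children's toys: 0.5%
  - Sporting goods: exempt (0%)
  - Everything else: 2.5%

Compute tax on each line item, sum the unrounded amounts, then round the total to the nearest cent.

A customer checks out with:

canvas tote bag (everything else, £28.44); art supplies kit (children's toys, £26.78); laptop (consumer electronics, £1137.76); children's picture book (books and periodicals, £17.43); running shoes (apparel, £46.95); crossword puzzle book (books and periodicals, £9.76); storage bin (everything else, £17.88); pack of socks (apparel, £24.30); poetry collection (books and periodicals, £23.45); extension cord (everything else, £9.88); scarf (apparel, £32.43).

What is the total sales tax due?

Canvas tote bag £28.44: everything else → 9.5% + 2.5% district = 12% → £3.4128
Art supplies kit £26.78: children's toys → 3.75% + 0.5% district = 4.25% → £1.13815
Laptop £1137.76: consumer electronics → 3.5% + 0% district = 3.5% → £39.8216
Children's picture book £17.43: books and periodicals → 0% + 1.25% district = 1.25% → £0.217875
Running shoes £46.95: apparel → 8.5% + 0.75% district = 9.25% → £4.342875
Crossword puzzle book £9.76: books and periodicals → 0% + 1.25% district = 1.25% → £0.122
Storage bin £17.88: everything else → 9.5% + 2.5% district = 12% → £2.1456
Pack of socks £24.30: apparel → 8.5% + 0.75% district = 9.25% → £2.24775
Poetry collection £23.45: books and periodicals → 0% + 1.25% district = 1.25% → £0.293125
Extension cord £9.88: everything else → 9.5% + 2.5% district = 12% → £1.1856
Scarf £32.43: apparel → 8.5% + 0.75% district = 9.25% → £2.999775
Unrounded tax sum = £57.92715 → £57.93

£57.93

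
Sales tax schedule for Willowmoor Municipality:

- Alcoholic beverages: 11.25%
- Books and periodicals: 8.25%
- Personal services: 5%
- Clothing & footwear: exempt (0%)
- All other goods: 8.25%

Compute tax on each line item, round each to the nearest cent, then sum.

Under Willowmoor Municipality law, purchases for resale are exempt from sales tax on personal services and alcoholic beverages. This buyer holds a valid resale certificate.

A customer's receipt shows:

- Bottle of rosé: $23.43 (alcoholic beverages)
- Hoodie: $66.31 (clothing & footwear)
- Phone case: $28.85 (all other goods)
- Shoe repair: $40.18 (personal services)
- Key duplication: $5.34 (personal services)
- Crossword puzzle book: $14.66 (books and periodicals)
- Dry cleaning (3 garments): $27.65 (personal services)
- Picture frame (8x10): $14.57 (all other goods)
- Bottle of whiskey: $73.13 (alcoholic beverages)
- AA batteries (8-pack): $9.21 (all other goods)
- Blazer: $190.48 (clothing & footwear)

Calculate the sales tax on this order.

Bottle of rosé $23.43: alcoholic beverages, buyer-exempt → 0% → $0.00
Hoodie $66.31: clothing & footwear → 0% → $0.00
Phone case $28.85: all other goods → 8.25% → $2.38
Shoe repair $40.18: personal services, buyer-exempt → 0% → $0.00
Key duplication $5.34: personal services, buyer-exempt → 0% → $0.00
Crossword puzzle book $14.66: books and periodicals → 8.25% → $1.21
Dry cleaning (3 garments) $27.65: personal services, buyer-exempt → 0% → $0.00
Picture frame (8x10) $14.57: all other goods → 8.25% → $1.20
Bottle of whiskey $73.13: alcoholic beverages, buyer-exempt → 0% → $0.00
AA batteries (8-pack) $9.21: all other goods → 8.25% → $0.76
Blazer $190.48: clothing & footwear → 0% → $0.00
Total tax = $2.38 + $1.21 + $1.20 + $0.76 = $5.55

$5.55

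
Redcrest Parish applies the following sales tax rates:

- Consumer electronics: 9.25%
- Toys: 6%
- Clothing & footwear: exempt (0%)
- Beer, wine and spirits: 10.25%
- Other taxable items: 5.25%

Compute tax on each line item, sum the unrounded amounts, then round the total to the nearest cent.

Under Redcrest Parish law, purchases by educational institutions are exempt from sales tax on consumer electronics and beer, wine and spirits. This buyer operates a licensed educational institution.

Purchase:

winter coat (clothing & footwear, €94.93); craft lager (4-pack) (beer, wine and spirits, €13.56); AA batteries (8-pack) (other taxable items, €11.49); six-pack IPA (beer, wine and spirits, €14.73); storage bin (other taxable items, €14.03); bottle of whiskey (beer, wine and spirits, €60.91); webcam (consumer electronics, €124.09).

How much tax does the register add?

€1.34

Winter coat €94.93: clothing & footwear → 0% → €0.00
Craft lager (4-pack) €13.56: beer, wine and spirits, buyer-exempt → 0% → €0.00
AA batteries (8-pack) €11.49: other taxable items → 5.25% → €0.603225
Six-pack IPA €14.73: beer, wine and spirits, buyer-exempt → 0% → €0.00
Storage bin €14.03: other taxable items → 5.25% → €0.736575
Bottle of whiskey €60.91: beer, wine and spirits, buyer-exempt → 0% → €0.00
Webcam €124.09: consumer electronics, buyer-exempt → 0% → €0.00
Unrounded tax sum = €1.3398 → €1.34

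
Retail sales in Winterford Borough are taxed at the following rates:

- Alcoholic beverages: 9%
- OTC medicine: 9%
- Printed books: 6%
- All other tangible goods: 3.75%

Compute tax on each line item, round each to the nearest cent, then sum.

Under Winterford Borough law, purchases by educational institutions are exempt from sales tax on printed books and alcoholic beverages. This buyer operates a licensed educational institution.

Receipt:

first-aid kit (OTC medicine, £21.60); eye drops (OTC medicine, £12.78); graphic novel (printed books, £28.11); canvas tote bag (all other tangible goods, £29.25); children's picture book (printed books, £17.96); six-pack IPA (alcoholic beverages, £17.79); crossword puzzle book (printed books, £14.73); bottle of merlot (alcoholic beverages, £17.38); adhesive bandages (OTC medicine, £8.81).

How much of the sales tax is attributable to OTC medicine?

£3.88

First-aid kit £21.60: OTC medicine → 9% → £1.94
Eye drops £12.78: OTC medicine → 9% → £1.15
Adhesive bandages £8.81: OTC medicine → 9% → £0.79
Tax on OTC medicine = £1.94 + £1.15 + £0.79 = £3.88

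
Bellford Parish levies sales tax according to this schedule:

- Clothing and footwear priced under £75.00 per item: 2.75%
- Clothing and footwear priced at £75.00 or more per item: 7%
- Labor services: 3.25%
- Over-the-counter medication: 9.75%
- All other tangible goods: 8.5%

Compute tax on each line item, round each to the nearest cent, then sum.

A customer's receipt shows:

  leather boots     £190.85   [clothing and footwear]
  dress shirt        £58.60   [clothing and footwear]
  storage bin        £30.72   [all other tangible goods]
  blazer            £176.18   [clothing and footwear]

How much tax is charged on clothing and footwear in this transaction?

Leather boots £190.85: clothing and footwear, £75.00 or more → 7% → £13.36
Dress shirt £58.60: clothing and footwear, under £75.00 → 2.75% → £1.61
Blazer £176.18: clothing and footwear, £75.00 or more → 7% → £12.33
Tax on clothing and footwear = £13.36 + £1.61 + £12.33 = £27.30

£27.30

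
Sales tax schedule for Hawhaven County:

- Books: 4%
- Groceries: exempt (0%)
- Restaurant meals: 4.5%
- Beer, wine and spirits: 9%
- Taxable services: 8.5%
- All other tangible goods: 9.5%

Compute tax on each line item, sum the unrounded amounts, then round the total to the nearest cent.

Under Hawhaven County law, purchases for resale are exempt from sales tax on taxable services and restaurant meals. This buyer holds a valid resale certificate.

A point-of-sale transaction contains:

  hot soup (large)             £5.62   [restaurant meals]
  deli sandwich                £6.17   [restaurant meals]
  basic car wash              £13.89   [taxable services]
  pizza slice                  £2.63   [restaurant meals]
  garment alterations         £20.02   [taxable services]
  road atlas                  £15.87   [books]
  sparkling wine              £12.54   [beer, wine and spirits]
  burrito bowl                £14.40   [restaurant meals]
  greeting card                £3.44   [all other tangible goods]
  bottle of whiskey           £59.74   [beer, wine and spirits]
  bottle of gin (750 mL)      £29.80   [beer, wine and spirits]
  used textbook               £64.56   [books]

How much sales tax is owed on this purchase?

Hot soup (large) £5.62: restaurant meals, buyer-exempt → 0% → £0.00
Deli sandwich £6.17: restaurant meals, buyer-exempt → 0% → £0.00
Basic car wash £13.89: taxable services, buyer-exempt → 0% → £0.00
Pizza slice £2.63: restaurant meals, buyer-exempt → 0% → £0.00
Garment alterations £20.02: taxable services, buyer-exempt → 0% → £0.00
Road atlas £15.87: books → 4% → £0.6348
Sparkling wine £12.54: beer, wine and spirits → 9% → £1.1286
Burrito bowl £14.40: restaurant meals, buyer-exempt → 0% → £0.00
Greeting card £3.44: all other tangible goods → 9.5% → £0.3268
Bottle of whiskey £59.74: beer, wine and spirits → 9% → £5.3766
Bottle of gin (750 mL) £29.80: beer, wine and spirits → 9% → £2.682
Used textbook £64.56: books → 4% → £2.5824
Unrounded tax sum = £12.7312 → £12.73

£12.73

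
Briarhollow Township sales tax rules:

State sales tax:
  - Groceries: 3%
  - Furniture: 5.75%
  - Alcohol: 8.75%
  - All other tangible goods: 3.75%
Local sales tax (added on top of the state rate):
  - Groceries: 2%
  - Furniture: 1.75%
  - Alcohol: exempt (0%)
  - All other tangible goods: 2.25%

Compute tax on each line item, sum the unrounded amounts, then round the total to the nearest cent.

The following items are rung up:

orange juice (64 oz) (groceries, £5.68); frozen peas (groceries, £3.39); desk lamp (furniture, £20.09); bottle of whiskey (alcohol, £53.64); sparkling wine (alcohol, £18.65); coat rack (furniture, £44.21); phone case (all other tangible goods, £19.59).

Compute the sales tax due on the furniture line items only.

£4.82

Desk lamp £20.09: furniture → 5.75% + 1.75% local = 7.5% → £1.50675
Coat rack £44.21: furniture → 5.75% + 1.75% local = 7.5% → £3.31575
Tax on furniture: unrounded sum = £4.8225 → £4.82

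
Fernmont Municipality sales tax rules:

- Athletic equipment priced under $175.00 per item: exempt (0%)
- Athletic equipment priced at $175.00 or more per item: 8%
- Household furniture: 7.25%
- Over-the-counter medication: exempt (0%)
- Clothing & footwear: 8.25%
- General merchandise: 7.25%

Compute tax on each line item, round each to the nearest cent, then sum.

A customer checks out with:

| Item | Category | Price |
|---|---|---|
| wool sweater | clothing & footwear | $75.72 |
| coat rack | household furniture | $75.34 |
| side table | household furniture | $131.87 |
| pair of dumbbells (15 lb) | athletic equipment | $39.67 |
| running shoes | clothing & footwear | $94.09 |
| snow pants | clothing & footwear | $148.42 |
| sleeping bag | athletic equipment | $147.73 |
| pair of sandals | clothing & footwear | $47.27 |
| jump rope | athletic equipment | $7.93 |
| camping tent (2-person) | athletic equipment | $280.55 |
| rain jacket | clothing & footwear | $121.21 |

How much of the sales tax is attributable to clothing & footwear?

$40.15

Wool sweater $75.72: clothing & footwear → 8.25% → $6.25
Running shoes $94.09: clothing & footwear → 8.25% → $7.76
Snow pants $148.42: clothing & footwear → 8.25% → $12.24
Pair of sandals $47.27: clothing & footwear → 8.25% → $3.90
Rain jacket $121.21: clothing & footwear → 8.25% → $10.00
Tax on clothing & footwear = $6.25 + $7.76 + $12.24 + $3.90 + $10.00 = $40.15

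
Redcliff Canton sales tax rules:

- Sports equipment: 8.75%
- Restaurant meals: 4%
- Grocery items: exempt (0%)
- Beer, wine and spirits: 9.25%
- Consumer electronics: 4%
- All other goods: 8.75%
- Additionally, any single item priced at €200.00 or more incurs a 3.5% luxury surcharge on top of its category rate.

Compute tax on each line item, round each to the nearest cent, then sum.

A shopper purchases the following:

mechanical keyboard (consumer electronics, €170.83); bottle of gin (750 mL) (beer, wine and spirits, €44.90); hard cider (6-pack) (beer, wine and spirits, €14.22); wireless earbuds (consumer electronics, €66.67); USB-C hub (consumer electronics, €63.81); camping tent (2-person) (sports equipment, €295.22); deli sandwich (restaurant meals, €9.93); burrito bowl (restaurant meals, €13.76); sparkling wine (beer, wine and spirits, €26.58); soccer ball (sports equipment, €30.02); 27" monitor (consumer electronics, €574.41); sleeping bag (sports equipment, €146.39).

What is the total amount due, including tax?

€1572.35

Mechanical keyboard €170.83: consumer electronics → 4% → €6.83
Bottle of gin (750 mL) €44.90: beer, wine and spirits → 9.25% → €4.15
Hard cider (6-pack) €14.22: beer, wine and spirits → 9.25% → €1.32
Wireless earbuds €66.67: consumer electronics → 4% → €2.67
USB-C hub €63.81: consumer electronics → 4% → €2.55
Camping tent (2-person) €295.22: sports equipment → 8.75% + 3.5% surcharge = 12.25% → €36.16
Deli sandwich €9.93: restaurant meals → 4% → €0.40
Burrito bowl €13.76: restaurant meals → 4% → €0.55
Sparkling wine €26.58: beer, wine and spirits → 9.25% → €2.46
Soccer ball €30.02: sports equipment → 8.75% → €2.63
27" monitor €574.41: consumer electronics → 4% + 3.5% surcharge = 7.5% → €43.08
Sleeping bag €146.39: sports equipment → 8.75% → €12.81
Subtotal = €1456.74; tax = €115.61; total due = €1572.35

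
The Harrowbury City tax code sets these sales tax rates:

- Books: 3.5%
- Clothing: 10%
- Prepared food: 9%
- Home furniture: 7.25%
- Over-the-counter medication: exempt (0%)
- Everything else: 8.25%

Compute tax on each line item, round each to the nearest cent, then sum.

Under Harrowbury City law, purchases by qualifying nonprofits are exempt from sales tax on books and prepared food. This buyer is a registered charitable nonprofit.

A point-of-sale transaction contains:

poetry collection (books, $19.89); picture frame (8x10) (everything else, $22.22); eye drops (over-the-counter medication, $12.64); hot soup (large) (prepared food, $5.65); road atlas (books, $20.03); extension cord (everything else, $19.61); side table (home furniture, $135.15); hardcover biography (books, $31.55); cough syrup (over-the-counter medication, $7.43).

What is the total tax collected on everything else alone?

Picture frame (8x10) $22.22: everything else → 8.25% → $1.83
Extension cord $19.61: everything else → 8.25% → $1.62
Tax on everything else = $1.83 + $1.62 = $3.45

$3.45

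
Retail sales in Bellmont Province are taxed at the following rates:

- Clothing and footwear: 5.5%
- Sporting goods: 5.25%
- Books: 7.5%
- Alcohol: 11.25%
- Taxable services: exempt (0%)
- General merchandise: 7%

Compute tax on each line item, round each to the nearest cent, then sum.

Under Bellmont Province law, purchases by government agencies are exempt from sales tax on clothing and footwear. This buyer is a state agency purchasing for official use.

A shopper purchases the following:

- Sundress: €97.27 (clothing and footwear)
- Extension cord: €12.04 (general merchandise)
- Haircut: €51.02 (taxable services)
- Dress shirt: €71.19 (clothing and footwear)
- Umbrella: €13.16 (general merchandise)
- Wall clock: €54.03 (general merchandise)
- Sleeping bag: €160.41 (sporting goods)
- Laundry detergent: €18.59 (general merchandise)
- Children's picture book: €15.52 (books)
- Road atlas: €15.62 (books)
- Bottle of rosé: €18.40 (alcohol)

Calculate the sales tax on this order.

€19.66

Sundress €97.27: clothing and footwear, buyer-exempt → 0% → €0.00
Extension cord €12.04: general merchandise → 7% → €0.84
Haircut €51.02: taxable services → 0% → €0.00
Dress shirt €71.19: clothing and footwear, buyer-exempt → 0% → €0.00
Umbrella €13.16: general merchandise → 7% → €0.92
Wall clock €54.03: general merchandise → 7% → €3.78
Sleeping bag €160.41: sporting goods → 5.25% → €8.42
Laundry detergent €18.59: general merchandise → 7% → €1.30
Children's picture book €15.52: books → 7.5% → €1.16
Road atlas €15.62: books → 7.5% → €1.17
Bottle of rosé €18.40: alcohol → 11.25% → €2.07
Total tax = €0.84 + €0.92 + €3.78 + €8.42 + €1.30 + €1.16 + €1.17 + €2.07 = €19.66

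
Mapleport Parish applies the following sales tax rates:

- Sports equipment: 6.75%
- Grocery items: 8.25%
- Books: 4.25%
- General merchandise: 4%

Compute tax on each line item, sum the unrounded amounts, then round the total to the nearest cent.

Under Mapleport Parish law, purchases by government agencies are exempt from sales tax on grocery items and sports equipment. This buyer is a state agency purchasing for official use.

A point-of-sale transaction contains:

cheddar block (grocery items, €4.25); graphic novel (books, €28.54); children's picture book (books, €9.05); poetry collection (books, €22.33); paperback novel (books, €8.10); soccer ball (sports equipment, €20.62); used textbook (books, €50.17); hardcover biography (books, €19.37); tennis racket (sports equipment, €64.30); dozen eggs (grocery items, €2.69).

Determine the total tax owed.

€5.85

Cheddar block €4.25: grocery items, buyer-exempt → 0% → €0.00
Graphic novel €28.54: books → 4.25% → €1.21295
Children's picture book €9.05: books → 4.25% → €0.384625
Poetry collection €22.33: books → 4.25% → €0.949025
Paperback novel €8.10: books → 4.25% → €0.34425
Soccer ball €20.62: sports equipment, buyer-exempt → 0% → €0.00
Used textbook €50.17: books → 4.25% → €2.132225
Hardcover biography €19.37: books → 4.25% → €0.823225
Tennis racket €64.30: sports equipment, buyer-exempt → 0% → €0.00
Dozen eggs €2.69: grocery items, buyer-exempt → 0% → €0.00
Unrounded tax sum = €5.8463 → €5.85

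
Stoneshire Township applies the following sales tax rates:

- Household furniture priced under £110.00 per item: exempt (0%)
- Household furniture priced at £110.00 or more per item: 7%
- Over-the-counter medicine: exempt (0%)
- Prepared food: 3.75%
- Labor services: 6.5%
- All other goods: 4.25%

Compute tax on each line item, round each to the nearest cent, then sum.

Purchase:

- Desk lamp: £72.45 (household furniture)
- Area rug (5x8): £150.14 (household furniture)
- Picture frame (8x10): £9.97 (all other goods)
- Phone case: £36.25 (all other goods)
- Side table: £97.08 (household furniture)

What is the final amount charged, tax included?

Desk lamp £72.45: household furniture, under £110.00 → 0% → £0.00
Area rug (5x8) £150.14: household furniture, £110.00 or more → 7% → £10.51
Picture frame (8x10) £9.97: all other goods → 4.25% → £0.42
Phone case £36.25: all other goods → 4.25% → £1.54
Side table £97.08: household furniture, under £110.00 → 0% → £0.00
Subtotal = £365.89; tax = £12.47; total due = £378.36

£378.36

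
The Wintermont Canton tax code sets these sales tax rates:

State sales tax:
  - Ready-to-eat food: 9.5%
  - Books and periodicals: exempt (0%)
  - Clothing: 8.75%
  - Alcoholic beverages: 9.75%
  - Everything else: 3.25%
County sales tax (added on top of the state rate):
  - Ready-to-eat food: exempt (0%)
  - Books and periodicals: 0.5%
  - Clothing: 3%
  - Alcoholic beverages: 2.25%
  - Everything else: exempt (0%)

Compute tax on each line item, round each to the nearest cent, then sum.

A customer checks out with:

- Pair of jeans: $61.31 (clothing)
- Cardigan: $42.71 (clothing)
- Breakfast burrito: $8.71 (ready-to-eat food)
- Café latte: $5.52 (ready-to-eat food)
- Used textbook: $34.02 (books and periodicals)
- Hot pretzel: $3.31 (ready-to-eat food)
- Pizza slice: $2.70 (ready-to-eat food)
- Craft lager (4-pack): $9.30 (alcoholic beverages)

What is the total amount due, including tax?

Pair of jeans $61.31: clothing → 8.75% + 3% county = 11.75% → $7.20
Cardigan $42.71: clothing → 8.75% + 3% county = 11.75% → $5.02
Breakfast burrito $8.71: ready-to-eat food → 9.5% + 0% county = 9.5% → $0.83
Café latte $5.52: ready-to-eat food → 9.5% + 0% county = 9.5% → $0.52
Used textbook $34.02: books and periodicals → 0% + 0.5% county = 0.5% → $0.17
Hot pretzel $3.31: ready-to-eat food → 9.5% + 0% county = 9.5% → $0.31
Pizza slice $2.70: ready-to-eat food → 9.5% + 0% county = 9.5% → $0.26
Craft lager (4-pack) $9.30: alcoholic beverages → 9.75% + 2.25% county = 12% → $1.12
Subtotal = $167.58; tax = $15.43; total due = $183.01

$183.01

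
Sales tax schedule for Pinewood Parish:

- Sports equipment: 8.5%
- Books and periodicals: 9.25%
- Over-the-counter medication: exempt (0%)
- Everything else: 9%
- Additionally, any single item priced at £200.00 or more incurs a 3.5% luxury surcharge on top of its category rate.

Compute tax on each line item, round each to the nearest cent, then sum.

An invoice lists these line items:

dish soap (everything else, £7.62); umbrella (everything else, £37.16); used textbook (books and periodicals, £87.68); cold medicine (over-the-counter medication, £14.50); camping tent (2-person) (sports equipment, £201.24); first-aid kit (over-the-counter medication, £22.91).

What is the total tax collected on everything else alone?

Dish soap £7.62: everything else → 9% → £0.69
Umbrella £37.16: everything else → 9% → £3.34
Tax on everything else = £0.69 + £3.34 = £4.03

£4.03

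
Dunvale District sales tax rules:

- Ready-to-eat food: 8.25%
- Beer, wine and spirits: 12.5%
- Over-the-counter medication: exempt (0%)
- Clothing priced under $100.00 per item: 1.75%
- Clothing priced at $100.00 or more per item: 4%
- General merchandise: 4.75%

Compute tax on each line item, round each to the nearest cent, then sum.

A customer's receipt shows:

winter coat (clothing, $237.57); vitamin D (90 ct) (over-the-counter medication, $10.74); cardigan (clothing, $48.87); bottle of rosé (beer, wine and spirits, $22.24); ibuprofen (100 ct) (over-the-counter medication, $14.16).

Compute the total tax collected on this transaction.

$13.14

Winter coat $237.57: clothing, $100.00 or more → 4% → $9.50
Vitamin D (90 ct) $10.74: over-the-counter medication → 0% → $0.00
Cardigan $48.87: clothing, under $100.00 → 1.75% → $0.86
Bottle of rosé $22.24: beer, wine and spirits → 12.5% → $2.78
Ibuprofen (100 ct) $14.16: over-the-counter medication → 0% → $0.00
Total tax = $9.50 + $0.86 + $2.78 = $13.14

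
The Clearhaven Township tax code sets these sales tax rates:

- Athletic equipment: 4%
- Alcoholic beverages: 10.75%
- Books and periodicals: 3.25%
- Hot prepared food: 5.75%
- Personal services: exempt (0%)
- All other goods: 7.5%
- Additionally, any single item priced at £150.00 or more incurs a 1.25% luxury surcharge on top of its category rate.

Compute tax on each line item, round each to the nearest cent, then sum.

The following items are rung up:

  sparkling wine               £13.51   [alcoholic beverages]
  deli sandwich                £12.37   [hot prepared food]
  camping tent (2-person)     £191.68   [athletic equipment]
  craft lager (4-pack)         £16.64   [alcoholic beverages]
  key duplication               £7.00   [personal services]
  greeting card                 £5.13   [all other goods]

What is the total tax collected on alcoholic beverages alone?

Sparkling wine £13.51: alcoholic beverages → 10.75% → £1.45
Craft lager (4-pack) £16.64: alcoholic beverages → 10.75% → £1.79
Tax on alcoholic beverages = £1.45 + £1.79 = £3.24

£3.24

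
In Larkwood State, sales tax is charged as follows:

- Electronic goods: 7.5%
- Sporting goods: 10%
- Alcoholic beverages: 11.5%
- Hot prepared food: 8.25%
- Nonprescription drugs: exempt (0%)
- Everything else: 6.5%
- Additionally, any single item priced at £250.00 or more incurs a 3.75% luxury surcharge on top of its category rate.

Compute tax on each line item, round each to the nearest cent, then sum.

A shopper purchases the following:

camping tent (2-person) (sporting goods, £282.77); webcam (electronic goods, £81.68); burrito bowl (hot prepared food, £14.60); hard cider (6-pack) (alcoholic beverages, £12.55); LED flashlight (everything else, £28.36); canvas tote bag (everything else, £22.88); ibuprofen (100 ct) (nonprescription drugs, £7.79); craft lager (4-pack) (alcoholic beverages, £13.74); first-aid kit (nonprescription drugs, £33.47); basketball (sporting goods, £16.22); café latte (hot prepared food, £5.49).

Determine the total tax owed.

£54.63

Camping tent (2-person) £282.77: sporting goods → 10% + 3.75% surcharge = 13.75% → £38.88
Webcam £81.68: electronic goods → 7.5% → £6.13
Burrito bowl £14.60: hot prepared food → 8.25% → £1.20
Hard cider (6-pack) £12.55: alcoholic beverages → 11.5% → £1.44
LED flashlight £28.36: everything else → 6.5% → £1.84
Canvas tote bag £22.88: everything else → 6.5% → £1.49
Ibuprofen (100 ct) £7.79: nonprescription drugs → 0% → £0.00
Craft lager (4-pack) £13.74: alcoholic beverages → 11.5% → £1.58
First-aid kit £33.47: nonprescription drugs → 0% → £0.00
Basketball £16.22: sporting goods → 10% → £1.62
Café latte £5.49: hot prepared food → 8.25% → £0.45
Total tax = £38.88 + £6.13 + £1.20 + £1.44 + £1.84 + £1.49 + £1.58 + £1.62 + £0.45 = £54.63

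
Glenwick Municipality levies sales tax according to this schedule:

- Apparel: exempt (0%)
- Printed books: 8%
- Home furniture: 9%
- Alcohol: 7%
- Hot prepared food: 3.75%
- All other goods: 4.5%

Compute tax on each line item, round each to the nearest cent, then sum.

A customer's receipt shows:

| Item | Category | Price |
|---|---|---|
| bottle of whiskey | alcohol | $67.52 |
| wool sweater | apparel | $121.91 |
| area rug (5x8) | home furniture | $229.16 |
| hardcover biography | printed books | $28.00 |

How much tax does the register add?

Bottle of whiskey $67.52: alcohol → 7% → $4.73
Wool sweater $121.91: apparel → 0% → $0.00
Area rug (5x8) $229.16: home furniture → 9% → $20.62
Hardcover biography $28.00: printed books → 8% → $2.24
Total tax = $4.73 + $20.62 + $2.24 = $27.59

$27.59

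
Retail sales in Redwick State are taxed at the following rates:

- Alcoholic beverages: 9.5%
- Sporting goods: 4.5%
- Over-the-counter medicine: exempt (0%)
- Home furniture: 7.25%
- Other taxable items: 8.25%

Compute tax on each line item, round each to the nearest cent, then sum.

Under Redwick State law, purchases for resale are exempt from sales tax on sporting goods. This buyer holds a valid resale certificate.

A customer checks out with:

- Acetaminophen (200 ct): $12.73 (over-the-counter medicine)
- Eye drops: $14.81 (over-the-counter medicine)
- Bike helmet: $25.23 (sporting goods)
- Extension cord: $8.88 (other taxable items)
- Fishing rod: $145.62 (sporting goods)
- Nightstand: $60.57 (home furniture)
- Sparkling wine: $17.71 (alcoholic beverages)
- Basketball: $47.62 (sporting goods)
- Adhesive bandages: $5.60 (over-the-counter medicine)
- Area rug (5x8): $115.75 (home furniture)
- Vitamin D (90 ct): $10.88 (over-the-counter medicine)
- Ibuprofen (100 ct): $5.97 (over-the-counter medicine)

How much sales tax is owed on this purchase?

$15.19

Acetaminophen (200 ct) $12.73: over-the-counter medicine → 0% → $0.00
Eye drops $14.81: over-the-counter medicine → 0% → $0.00
Bike helmet $25.23: sporting goods, buyer-exempt → 0% → $0.00
Extension cord $8.88: other taxable items → 8.25% → $0.73
Fishing rod $145.62: sporting goods, buyer-exempt → 0% → $0.00
Nightstand $60.57: home furniture → 7.25% → $4.39
Sparkling wine $17.71: alcoholic beverages → 9.5% → $1.68
Basketball $47.62: sporting goods, buyer-exempt → 0% → $0.00
Adhesive bandages $5.60: over-the-counter medicine → 0% → $0.00
Area rug (5x8) $115.75: home furniture → 7.25% → $8.39
Vitamin D (90 ct) $10.88: over-the-counter medicine → 0% → $0.00
Ibuprofen (100 ct) $5.97: over-the-counter medicine → 0% → $0.00
Total tax = $0.73 + $4.39 + $1.68 + $8.39 = $15.19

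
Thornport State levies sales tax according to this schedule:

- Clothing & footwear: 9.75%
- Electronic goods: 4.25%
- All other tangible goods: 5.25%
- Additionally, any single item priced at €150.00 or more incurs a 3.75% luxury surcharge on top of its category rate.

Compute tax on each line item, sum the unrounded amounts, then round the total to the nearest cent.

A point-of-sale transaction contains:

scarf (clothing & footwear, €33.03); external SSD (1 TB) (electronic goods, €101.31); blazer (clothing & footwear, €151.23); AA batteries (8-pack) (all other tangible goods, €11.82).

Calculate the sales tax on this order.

€28.56

Scarf €33.03: clothing & footwear → 9.75% → €3.220425
External SSD (1 TB) €101.31: electronic goods → 4.25% → €4.305675
Blazer €151.23: clothing & footwear → 9.75% + 3.75% surcharge = 13.5% → €20.41605
AA batteries (8-pack) €11.82: all other tangible goods → 5.25% → €0.62055
Unrounded tax sum = €28.5627 → €28.56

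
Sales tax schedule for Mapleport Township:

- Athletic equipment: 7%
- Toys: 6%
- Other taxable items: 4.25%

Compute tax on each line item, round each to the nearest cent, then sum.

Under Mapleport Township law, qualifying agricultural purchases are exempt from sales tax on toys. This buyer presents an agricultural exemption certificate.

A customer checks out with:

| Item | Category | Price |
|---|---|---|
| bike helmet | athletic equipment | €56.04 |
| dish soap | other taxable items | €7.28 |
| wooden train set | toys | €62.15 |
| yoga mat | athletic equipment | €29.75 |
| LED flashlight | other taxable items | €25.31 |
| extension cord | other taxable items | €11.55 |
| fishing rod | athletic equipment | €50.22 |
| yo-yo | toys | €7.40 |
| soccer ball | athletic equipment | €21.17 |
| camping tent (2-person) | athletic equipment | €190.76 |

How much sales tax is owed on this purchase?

€26.23

Bike helmet €56.04: athletic equipment → 7% → €3.92
Dish soap €7.28: other taxable items → 4.25% → €0.31
Wooden train set €62.15: toys, buyer-exempt → 0% → €0.00
Yoga mat €29.75: athletic equipment → 7% → €2.08
LED flashlight €25.31: other taxable items → 4.25% → €1.08
Extension cord €11.55: other taxable items → 4.25% → €0.49
Fishing rod €50.22: athletic equipment → 7% → €3.52
Yo-yo €7.40: toys, buyer-exempt → 0% → €0.00
Soccer ball €21.17: athletic equipment → 7% → €1.48
Camping tent (2-person) €190.76: athletic equipment → 7% → €13.35
Total tax = €3.92 + €0.31 + €2.08 + €1.08 + €0.49 + €3.52 + €1.48 + €13.35 = €26.23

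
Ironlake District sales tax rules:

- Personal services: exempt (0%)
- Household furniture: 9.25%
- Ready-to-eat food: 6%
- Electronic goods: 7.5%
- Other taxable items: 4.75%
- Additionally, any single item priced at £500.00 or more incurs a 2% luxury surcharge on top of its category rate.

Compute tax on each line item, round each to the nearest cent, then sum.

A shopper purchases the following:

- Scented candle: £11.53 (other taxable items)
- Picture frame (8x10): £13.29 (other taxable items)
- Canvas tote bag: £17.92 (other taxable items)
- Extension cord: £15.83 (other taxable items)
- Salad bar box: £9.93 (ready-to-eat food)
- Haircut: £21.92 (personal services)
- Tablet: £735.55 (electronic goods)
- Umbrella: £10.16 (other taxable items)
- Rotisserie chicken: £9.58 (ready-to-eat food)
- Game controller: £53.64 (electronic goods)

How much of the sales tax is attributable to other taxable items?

Scented candle £11.53: other taxable items → 4.75% → £0.55
Picture frame (8x10) £13.29: other taxable items → 4.75% → £0.63
Canvas tote bag £17.92: other taxable items → 4.75% → £0.85
Extension cord £15.83: other taxable items → 4.75% → £0.75
Umbrella £10.16: other taxable items → 4.75% → £0.48
Tax on other taxable items = £0.55 + £0.63 + £0.85 + £0.75 + £0.48 = £3.26

£3.26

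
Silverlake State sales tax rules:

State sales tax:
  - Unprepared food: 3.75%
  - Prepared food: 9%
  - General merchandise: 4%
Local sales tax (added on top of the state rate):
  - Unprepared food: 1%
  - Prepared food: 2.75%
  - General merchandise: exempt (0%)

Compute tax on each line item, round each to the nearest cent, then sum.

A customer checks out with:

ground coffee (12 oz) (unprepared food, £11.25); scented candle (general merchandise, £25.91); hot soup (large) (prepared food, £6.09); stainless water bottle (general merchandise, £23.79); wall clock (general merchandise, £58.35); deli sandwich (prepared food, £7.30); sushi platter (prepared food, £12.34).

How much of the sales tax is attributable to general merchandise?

Scented candle £25.91: general merchandise → 4% + 0% local = 4% → £1.04
Stainless water bottle £23.79: general merchandise → 4% + 0% local = 4% → £0.95
Wall clock £58.35: general merchandise → 4% + 0% local = 4% → £2.33
Tax on general merchandise = £1.04 + £0.95 + £2.33 = £4.32

£4.32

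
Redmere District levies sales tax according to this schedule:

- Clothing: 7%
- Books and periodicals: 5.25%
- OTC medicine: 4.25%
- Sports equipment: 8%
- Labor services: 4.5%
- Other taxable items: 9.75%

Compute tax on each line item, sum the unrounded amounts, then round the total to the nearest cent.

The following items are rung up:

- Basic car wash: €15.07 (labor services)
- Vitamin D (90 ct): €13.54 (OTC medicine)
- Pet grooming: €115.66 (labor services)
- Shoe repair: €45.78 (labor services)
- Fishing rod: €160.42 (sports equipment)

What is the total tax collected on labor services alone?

Basic car wash €15.07: labor services → 4.5% → €0.67815
Pet grooming €115.66: labor services → 4.5% → €5.2047
Shoe repair €45.78: labor services → 4.5% → €2.0601
Tax on labor services: unrounded sum = €7.94295 → €7.94

€7.94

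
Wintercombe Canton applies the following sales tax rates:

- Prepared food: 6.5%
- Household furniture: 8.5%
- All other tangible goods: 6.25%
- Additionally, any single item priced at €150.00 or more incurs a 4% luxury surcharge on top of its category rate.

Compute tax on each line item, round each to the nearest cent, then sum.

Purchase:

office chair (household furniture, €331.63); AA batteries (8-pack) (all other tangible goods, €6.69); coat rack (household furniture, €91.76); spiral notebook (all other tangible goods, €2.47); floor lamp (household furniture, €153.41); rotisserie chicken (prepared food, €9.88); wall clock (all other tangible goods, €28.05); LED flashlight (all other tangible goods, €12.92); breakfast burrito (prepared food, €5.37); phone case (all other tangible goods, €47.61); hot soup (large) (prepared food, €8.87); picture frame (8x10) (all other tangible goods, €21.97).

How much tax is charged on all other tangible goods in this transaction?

AA batteries (8-pack) €6.69: all other tangible goods → 6.25% → €0.42
Spiral notebook €2.47: all other tangible goods → 6.25% → €0.15
Wall clock €28.05: all other tangible goods → 6.25% → €1.75
LED flashlight €12.92: all other tangible goods → 6.25% → €0.81
Phone case €47.61: all other tangible goods → 6.25% → €2.98
Picture frame (8x10) €21.97: all other tangible goods → 6.25% → €1.37
Tax on all other tangible goods = €0.42 + €0.15 + €1.75 + €0.81 + €2.98 + €1.37 = €7.48

€7.48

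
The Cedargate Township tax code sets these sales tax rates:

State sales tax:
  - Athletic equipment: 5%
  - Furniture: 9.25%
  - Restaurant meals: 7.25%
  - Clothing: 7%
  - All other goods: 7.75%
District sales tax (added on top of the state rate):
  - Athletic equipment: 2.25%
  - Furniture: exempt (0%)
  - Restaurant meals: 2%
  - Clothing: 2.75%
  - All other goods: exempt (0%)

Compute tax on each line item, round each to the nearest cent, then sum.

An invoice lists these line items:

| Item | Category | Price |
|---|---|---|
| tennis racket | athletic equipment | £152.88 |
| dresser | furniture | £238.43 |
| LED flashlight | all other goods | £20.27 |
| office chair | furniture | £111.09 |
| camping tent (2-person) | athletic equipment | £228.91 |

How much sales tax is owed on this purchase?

Tennis racket £152.88: athletic equipment → 5% + 2.25% district = 7.25% → £11.08
Dresser £238.43: furniture → 9.25% + 0% district = 9.25% → £22.05
LED flashlight £20.27: all other goods → 7.75% + 0% district = 7.75% → £1.57
Office chair £111.09: furniture → 9.25% + 0% district = 9.25% → £10.28
Camping tent (2-person) £228.91: athletic equipment → 5% + 2.25% district = 7.25% → £16.60
Total tax = £11.08 + £22.05 + £1.57 + £10.28 + £16.60 = £61.58

£61.58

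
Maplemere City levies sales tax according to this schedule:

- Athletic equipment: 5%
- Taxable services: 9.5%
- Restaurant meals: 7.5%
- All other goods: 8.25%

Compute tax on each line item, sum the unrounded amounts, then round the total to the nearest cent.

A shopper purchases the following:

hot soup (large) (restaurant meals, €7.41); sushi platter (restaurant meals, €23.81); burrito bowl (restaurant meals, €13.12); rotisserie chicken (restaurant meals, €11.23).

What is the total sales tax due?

Hot soup (large) €7.41: restaurant meals → 7.5% → €0.55575
Sushi platter €23.81: restaurant meals → 7.5% → €1.78575
Burrito bowl €13.12: restaurant meals → 7.5% → €0.984
Rotisserie chicken €11.23: restaurant meals → 7.5% → €0.84225
Unrounded tax sum = €4.16775 → €4.17

€4.17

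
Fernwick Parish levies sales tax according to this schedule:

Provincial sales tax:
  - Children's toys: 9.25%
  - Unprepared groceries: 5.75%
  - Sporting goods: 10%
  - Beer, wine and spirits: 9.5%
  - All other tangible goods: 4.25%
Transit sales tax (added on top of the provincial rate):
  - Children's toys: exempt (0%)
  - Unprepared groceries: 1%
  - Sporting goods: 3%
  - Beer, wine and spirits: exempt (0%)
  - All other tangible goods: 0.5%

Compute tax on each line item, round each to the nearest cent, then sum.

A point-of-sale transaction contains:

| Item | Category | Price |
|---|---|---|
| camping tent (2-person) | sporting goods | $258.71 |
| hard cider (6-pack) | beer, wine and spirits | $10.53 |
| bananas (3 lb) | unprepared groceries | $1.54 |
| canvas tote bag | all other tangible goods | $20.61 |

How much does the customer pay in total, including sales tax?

Camping tent (2-person) $258.71: sporting goods → 10% + 3% transit = 13% → $33.63
Hard cider (6-pack) $10.53: beer, wine and spirits → 9.5% + 0% transit = 9.5% → $1.00
Bananas (3 lb) $1.54: unprepared groceries → 5.75% + 1% transit = 6.75% → $0.10
Canvas tote bag $20.61: all other tangible goods → 4.25% + 0.5% transit = 4.75% → $0.98
Subtotal = $291.39; tax = $35.71; total due = $327.10

$327.10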